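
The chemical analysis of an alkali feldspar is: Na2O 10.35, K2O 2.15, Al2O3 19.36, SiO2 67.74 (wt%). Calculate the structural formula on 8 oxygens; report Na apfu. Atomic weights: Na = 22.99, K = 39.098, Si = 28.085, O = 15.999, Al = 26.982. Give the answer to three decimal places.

Na2O (M=61.979): mol = 0.16699; Na = 0.33398, O = 0.16699.
K2O (M=94.195): mol = 0.02282; K = 0.04564, O = 0.02282.
Al2O3 (M=101.961): mol = 0.18988; Al = 0.37976, O = 0.56964.
SiO2 (M=60.083): mol = 1.12744; Si = 1.12744, O = 2.25488.
ΣO = 3.01433; factor = 8/ΣO = 2.65399.
Na apfu = 0.33398 × 2.65399 = 0.886.

0.886 Na apfu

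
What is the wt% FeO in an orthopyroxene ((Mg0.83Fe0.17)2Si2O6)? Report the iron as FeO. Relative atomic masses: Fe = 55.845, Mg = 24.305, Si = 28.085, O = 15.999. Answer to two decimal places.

M((Mg0.83Fe0.17)2Si2O6) = 211.498 g/mol; M(FeO) = 71.844 g/mol.
Moles FeO per formula unit = 0.34 Fe ÷ 1 = 0.3400.
FeO fraction = (0.3400 × 71.844) / 211.498 = 24.427/211.498 = 0.1155.

11.55 wt%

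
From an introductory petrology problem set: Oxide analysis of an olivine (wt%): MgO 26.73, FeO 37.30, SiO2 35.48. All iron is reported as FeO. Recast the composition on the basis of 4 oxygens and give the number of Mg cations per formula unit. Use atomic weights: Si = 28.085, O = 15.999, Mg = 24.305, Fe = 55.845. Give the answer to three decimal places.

1.122 Mg apfu

MgO (M=40.304): mol = 0.66321; Mg = 0.66321, O = 0.66321.
FeO (M=71.844): mol = 0.51918; Fe = 0.51918, O = 0.51918.
SiO2 (M=60.083): mol = 0.59052; Si = 0.59052, O = 1.18104.
ΣO = 2.36343; factor = 4/ΣO = 1.69246.
Mg apfu = 0.66321 × 1.69246 = 1.122.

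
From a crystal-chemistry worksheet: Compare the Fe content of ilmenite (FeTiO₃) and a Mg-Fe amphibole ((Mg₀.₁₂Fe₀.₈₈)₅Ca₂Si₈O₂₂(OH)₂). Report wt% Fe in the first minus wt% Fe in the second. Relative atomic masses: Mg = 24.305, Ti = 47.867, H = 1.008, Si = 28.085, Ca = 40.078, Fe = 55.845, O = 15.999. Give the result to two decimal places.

10.98 percentage points

First mineral: 55.845 g Fe in 151.709 g formula = 36.81 wt% Fe.
Second mineral: 245.718 g Fe in 951.129 g formula = 25.83 wt% Fe.
36.81% − 25.83% gives a difference of 10.98 percentage points.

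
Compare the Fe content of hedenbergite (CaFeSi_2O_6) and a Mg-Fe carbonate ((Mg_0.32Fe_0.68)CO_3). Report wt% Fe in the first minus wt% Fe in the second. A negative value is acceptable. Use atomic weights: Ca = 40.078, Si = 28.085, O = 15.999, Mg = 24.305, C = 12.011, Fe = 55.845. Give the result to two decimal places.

-13.40 percentage points

Fe in CaFeSi_2O_6: molar mass 248.087 g/mol; 1×55.845 = 55.845 g → 22.51 wt%.
Fe in (Mg_0.32Fe_0.68)CO_3: molar mass 105.760 g/mol; 0.68×55.845 = 37.975 g → 35.91 wt%.
Difference = 22.51 − 35.91 = -13.40 percentage points.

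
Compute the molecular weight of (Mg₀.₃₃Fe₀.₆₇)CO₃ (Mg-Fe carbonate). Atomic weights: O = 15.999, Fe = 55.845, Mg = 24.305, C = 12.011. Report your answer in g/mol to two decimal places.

The formula mass is the sum 0.33·24.305 + 0.67·55.845 + 1·12.011 + 3·15.999.

105.44 g/mol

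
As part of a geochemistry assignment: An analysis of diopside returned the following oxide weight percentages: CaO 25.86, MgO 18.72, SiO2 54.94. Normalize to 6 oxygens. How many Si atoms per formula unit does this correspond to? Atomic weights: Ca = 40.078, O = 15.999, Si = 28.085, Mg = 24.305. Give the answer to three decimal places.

1.992 Si apfu

25.86 wt% CaO ÷ 56.077 g/mol = 0.46115 mol, giving 0.46115 Ca and 0.46115 O.
18.72 wt% MgO ÷ 40.304 g/mol = 0.46447 mol, giving 0.46447 Mg and 0.46447 O.
54.94 wt% SiO2 ÷ 60.083 g/mol = 0.91440 mol, giving 0.91440 Si and 1.82880 O.
Oxygen sums to 2.75442; scaling by 6/2.75442 = 2.17832 puts the formula on 6 O.
Si: 0.91440 × 2.17832 = 1.992 atoms per formula unit.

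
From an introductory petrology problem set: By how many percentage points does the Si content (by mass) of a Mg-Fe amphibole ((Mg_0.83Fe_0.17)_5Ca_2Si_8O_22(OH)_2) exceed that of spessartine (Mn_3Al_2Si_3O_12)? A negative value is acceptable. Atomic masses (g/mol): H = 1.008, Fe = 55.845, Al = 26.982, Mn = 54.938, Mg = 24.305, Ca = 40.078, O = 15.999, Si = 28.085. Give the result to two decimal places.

M((Mg_0.83Fe_0.17)_5Ca_2Si_8O_22(OH)_2) = 839.162 g/mol, so wt% Si = 224.680/839.162 × 100 = 26.77%.
M(Mn_3Al_2Si_3O_12) = 495.021 g/mol, so wt% Si = 84.255/495.021 × 100 = 17.02%.
26.77 − 17.02 = 9.75 pp.

9.75 percentage points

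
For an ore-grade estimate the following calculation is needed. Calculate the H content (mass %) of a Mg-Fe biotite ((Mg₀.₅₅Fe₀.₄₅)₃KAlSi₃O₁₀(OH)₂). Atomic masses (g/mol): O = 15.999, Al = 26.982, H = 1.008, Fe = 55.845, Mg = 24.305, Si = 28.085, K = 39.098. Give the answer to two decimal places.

M((Mg₀.₅₅Fe₀.₄₅)₃KAlSi₃O₁₀(OH)₂) = 459.833 g/mol.
H contributes 2 × 1.008 = 2.016 g per mole.
2.016/459.833 = 0.0044 → 0.44%.

0.44 mass %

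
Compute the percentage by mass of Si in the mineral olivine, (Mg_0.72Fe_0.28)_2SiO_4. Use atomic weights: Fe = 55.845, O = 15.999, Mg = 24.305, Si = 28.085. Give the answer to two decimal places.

17.74 mass %

M((Mg_0.72Fe_0.28)_2SiO_4) = 158.353 g/mol.
Si contributes 1 × 28.085 = 28.085 g per mole.
28.085/158.353 = 0.1774 → 17.74%.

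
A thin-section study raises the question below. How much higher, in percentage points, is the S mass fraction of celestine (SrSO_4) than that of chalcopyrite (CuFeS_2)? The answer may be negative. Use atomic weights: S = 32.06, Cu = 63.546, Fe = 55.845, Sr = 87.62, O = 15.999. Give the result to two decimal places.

-17.49 percentage points

First mineral: 32.060 g S in 183.676 g formula = 17.45 wt% S.
Second mineral: 64.120 g S in 183.511 g formula = 34.94 wt% S.
17.45% − 34.94% gives a difference of -17.49 percentage points.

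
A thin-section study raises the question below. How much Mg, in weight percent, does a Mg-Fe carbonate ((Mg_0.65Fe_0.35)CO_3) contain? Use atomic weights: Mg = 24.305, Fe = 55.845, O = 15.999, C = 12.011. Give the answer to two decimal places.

Molar mass of (Mg_0.65Fe_0.35)CO_3: 0.65·24.305 + 0.35·55.845 + 1·12.011 + 3·15.999 = 95.352 g/mol.
Mass of Mg per formula unit: 0.65 × 24.305 = 15.798 g.
Weight fraction Mg = 15.798 / 95.352 = 0.1657.

16.57 weight percent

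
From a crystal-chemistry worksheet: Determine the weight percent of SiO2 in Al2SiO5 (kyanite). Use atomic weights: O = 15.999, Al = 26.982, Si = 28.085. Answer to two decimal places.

37.08 wt%

M(Al2SiO5) = 162.044 g/mol; M(SiO2) = 60.083 g/mol.
Moles SiO2 per formula unit = 1 Si ÷ 1 = 1.0000.
SiO2 fraction = (1.0000 × 60.083) / 162.044 = 60.083/162.044 = 0.3708.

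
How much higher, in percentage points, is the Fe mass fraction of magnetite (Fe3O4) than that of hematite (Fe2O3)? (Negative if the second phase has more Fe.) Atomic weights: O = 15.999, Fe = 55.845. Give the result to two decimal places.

Fe in Fe3O4: molar mass 231.531 g/mol; 3×55.845 = 167.535 g → 72.36 wt%.
Fe in Fe2O3: molar mass 159.687 g/mol; 2×55.845 = 111.690 g → 69.94 wt%.
Difference = 72.36 − 69.94 = 2.42 percentage points.

2.42 percentage points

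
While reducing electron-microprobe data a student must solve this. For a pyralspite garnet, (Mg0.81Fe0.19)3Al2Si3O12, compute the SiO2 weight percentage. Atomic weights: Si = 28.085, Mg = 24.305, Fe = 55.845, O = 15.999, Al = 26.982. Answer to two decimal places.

Molar mass of (Mg0.81Fe0.19)3Al2Si3O12 = 2.43*24.305 + 0.57*55.845 + 2*26.982 + 3*28.085 + 12*15.999 = 421.100 g/mol.
Each formula unit contains 3 Si, equivalent to 3/1 = 3.0000 mol SiO2.
M(SiO2) = 1×28.085 + 2×15.999 = 60.083 g/mol.
Mass of SiO2 per formula unit = 3.0000 × 60.083 = 180.249 g.
SiO2 wt% = 180.249 / 421.100 × 100 = 42.80%.

42.80 wt%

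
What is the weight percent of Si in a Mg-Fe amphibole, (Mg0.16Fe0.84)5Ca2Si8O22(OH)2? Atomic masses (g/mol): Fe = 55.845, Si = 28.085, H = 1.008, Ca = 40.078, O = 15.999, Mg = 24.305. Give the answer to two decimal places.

Molar mass of (Mg0.16Fe0.84)5Ca2Si8O22(OH)2: 0.80·24.305 + 4.20·55.845 + 2·40.078 + 8·28.085 + 24·15.999 + 2·1.008 = 944.821 g/mol.
Mass of Si per formula unit: 8 × 28.085 = 224.680 g.
Weight fraction Si = 224.680 / 944.821 = 0.2378.

23.78 weight percent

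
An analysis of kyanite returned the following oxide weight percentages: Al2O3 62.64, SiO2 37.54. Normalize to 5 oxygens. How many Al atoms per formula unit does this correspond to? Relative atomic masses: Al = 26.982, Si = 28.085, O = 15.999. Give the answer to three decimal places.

62.64 wt% Al2O3 ÷ 101.961 g/mol = 0.61435 mol, giving 1.22870 Al and 1.84305 O.
37.54 wt% SiO2 ÷ 60.083 g/mol = 0.62480 mol, giving 0.62480 Si and 1.24960 O.
Oxygen sums to 3.09265; scaling by 5/3.09265 = 1.61674 puts the formula on 5 O.
Al: 1.22870 × 1.61674 = 1.986 atoms per formula unit.

1.986 Al apfu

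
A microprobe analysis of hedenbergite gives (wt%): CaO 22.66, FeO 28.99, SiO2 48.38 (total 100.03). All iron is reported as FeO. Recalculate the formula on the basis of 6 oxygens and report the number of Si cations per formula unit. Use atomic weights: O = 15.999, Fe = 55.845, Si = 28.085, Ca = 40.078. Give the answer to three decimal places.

22.66 wt% CaO ÷ 56.077 g/mol = 0.40409 mol, giving 0.40409 Ca and 0.40409 O.
28.99 wt% FeO ÷ 71.844 g/mol = 0.40351 mol, giving 0.40351 Fe and 0.40351 O.
48.38 wt% SiO2 ÷ 60.083 g/mol = 0.80522 mol, giving 0.80522 Si and 1.61044 O.
Oxygen sums to 2.41804; scaling by 6/2.41804 = 2.48135 puts the formula on 6 O.
Si: 0.80522 × 2.48135 = 1.998 atoms per formula unit.

1.998 Si apfu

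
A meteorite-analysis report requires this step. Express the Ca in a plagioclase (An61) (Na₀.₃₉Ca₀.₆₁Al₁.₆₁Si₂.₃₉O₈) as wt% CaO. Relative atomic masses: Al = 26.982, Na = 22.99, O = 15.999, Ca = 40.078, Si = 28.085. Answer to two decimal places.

12.58 wt%

Molar mass of Na₀.₃₉Ca₀.₆₁Al₁.₆₁Si₂.₃₉O₈ = 0.39*22.99 + 0.61*40.078 + 1.61*26.982 + 2.39*28.085 + 8*15.999 = 271.970 g/mol.
Each formula unit contains 0.61 Ca, equivalent to 0.61/1 = 0.6100 mol CaO.
M(CaO) = 1×40.078 + 1×15.999 = 56.077 g/mol.
Mass of CaO per formula unit = 0.6100 × 56.077 = 34.207 g.
CaO wt% = 34.207 / 271.970 × 100 = 12.58%.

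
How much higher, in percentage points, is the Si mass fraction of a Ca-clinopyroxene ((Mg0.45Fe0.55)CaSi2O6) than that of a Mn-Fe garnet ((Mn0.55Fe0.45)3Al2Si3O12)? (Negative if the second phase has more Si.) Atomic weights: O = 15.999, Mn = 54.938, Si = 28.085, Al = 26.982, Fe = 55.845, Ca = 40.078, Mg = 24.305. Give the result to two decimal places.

M((Mg0.45Fe0.55)CaSi2O6) = 233.894 g/mol, so wt% Si = 56.170/233.894 × 100 = 24.02%.
M((Mn0.55Fe0.45)3Al2Si3O12) = 496.245 g/mol, so wt% Si = 84.255/496.245 × 100 = 16.98%.
24.02 − 16.98 = 7.04 pp.

7.04 percentage points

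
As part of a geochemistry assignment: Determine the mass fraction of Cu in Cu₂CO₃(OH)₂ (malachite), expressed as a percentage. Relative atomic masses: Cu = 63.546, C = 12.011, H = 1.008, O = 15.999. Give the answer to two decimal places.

M(Cu₂CO₃(OH)₂) = 221.114 g/mol.
Cu contributes 2 × 63.546 = 127.092 g per mole.
127.092/221.114 = 0.5748 → 57.48%.

57.48 mass %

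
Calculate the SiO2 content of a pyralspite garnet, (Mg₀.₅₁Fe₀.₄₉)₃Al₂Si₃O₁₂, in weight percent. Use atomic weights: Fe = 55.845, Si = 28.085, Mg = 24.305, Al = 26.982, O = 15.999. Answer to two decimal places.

40.10 wt%

Formula mass = 449.486 g/mol.
3 Si → 3.0000 mol SiO2 per formula unit; M(SiO2) = 60.083, so SiO2 mass = 180.249 g.
180.249/449.486 × 100 = 40.10 wt%.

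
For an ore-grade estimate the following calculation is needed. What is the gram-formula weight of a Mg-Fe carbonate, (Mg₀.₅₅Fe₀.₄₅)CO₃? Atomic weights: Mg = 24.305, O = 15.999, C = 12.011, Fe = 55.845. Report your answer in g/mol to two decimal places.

The formula mass is the sum 0.55×24.305 + 0.45×55.845 + 1×12.011 + 3×15.999.

98.51 g/mol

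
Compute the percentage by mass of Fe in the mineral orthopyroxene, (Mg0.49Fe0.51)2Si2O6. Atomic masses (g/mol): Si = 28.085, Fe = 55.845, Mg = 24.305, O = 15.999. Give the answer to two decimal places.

24.45 mass %

Formula mass = 0.98×24.305 + 1.02×55.845 + 2×28.085 + 6×15.999 = 232.945 g/mol, of which 56.962 g is Fe.
So Fe makes up 56.962/232.945 = 0.2445 of the mass, i.e. 24.45%.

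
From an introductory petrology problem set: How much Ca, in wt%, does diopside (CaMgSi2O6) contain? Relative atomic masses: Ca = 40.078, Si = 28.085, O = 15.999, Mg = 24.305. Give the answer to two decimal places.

18.51 wt%

M(CaMgSi2O6) = 216.547 g/mol.
Ca contributes 1 × 40.078 = 40.078 g per mole.
40.078/216.547 = 0.1851 → 18.51%.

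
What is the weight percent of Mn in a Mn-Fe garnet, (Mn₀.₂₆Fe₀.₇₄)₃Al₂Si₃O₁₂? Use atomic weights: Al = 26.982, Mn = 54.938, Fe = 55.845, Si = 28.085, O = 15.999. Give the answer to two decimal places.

M((Mn₀.₂₆Fe₀.₇₄)₃Al₂Si₃O₁₂) = 497.035 g/mol.
Mn contributes 0.78 × 54.938 = 42.852 g per mole.
42.852/497.035 = 0.0862 → 8.62%.

8.62 mass %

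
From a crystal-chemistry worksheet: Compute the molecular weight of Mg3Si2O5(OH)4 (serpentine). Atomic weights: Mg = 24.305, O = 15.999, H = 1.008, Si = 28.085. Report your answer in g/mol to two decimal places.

277.11 g/mol

Mg: 3 × 24.305 = 72.9150
Si: 2 × 28.085 = 56.1700
O: 9 × 15.999 = 143.9910
H: 4 × 1.008 = 4.0320
Summing the contributions gives the formula mass.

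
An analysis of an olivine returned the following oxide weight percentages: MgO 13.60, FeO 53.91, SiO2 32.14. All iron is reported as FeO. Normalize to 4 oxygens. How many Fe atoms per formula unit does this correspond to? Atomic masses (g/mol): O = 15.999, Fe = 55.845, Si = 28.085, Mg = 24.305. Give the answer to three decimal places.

1.391 Fe apfu

MgO (M=40.304): mol = 0.33744; Mg = 0.33744, O = 0.33744.
FeO (M=71.844): mol = 0.75038; Fe = 0.75038, O = 0.75038.
SiO2 (M=60.083): mol = 0.53493; Si = 0.53493, O = 1.06986.
ΣO = 2.15768; factor = 4/ΣO = 1.85384.
Fe apfu = 0.75038 × 1.85384 = 1.391.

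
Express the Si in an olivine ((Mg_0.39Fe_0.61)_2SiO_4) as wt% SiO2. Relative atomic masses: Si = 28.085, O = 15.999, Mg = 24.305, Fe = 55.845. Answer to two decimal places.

Molar mass of (Mg_0.39Fe_0.61)_2SiO_4 = 0.78·24.305 + 1.22·55.845 + 1·28.085 + 4·15.999 = 179.170 g/mol.
Each formula unit contains 1 Si, equivalent to 1/1 = 1.0000 mol SiO2.
M(SiO2) = 1×28.085 + 2×15.999 = 60.083 g/mol.
Mass of SiO2 per formula unit = 1.0000 × 60.083 = 60.083 g.
SiO2 wt% = 60.083 / 179.170 × 100 = 33.53%.

33.53 wt%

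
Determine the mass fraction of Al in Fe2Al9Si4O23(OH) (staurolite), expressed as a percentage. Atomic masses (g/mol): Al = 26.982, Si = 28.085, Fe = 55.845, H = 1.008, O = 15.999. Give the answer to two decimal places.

M(Fe2Al9Si4O23(OH)) = 851.852 g/mol.
Al contributes 9 × 26.982 = 242.838 g per mole.
242.838/851.852 = 0.2851 → 28.51%.

28.51 mass %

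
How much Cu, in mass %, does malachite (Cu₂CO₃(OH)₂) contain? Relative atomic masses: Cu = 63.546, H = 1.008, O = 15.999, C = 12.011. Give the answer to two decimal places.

57.48 mass %

Molar mass of Cu₂CO₃(OH)₂: 2*63.546 + 1*12.011 + 5*15.999 + 2*1.008 = 221.114 g/mol.
Mass of Cu per formula unit: 2 × 63.546 = 127.092 g.
Weight fraction Cu = 127.092 / 221.114 = 0.5748.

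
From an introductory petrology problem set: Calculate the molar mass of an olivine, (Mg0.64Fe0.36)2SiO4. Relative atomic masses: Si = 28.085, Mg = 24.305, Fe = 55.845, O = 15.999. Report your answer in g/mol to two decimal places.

163.40 g/mol

M = 1.28(24.305) + 0.72(55.845) + 1(28.085) + 4(15.999)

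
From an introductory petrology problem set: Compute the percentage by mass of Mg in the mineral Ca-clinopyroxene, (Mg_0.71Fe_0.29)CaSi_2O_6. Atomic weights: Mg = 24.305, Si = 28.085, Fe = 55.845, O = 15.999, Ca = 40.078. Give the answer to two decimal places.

7.65 wt%

Molar mass of (Mg_0.71Fe_0.29)CaSi_2O_6: 0.71*24.305 + 0.29*55.845 + 1*40.078 + 2*28.085 + 6*15.999 = 225.694 g/mol.
Mass of Mg per formula unit: 0.71 × 24.305 = 17.257 g.
Weight fraction Mg = 17.257 / 225.694 = 0.0765.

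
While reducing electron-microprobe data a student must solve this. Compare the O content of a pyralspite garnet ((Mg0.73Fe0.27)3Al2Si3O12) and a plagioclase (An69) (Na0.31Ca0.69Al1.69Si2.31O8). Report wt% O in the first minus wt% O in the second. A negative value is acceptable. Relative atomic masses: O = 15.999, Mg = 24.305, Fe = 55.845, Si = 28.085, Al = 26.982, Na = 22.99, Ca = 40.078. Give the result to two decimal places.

-2.05 percentage points

M((Mg0.73Fe0.27)3Al2Si3O12) = 428.669 g/mol, so wt% O = 191.988/428.669 × 100 = 44.79%.
M(Na0.31Ca0.69Al1.69Si2.31O8) = 273.249 g/mol, so wt% O = 127.992/273.249 × 100 = 46.84%.
44.79 − 46.84 = -2.05 pp.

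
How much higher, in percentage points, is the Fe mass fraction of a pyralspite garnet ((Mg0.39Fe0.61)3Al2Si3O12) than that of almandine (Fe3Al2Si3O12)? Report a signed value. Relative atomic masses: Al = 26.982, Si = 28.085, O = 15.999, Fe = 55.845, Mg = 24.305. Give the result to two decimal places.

Fe in (Mg0.39Fe0.61)3Al2Si3O12: molar mass 460.840 g/mol; 1.83×55.845 = 102.196 g → 22.18 wt%.
Fe in Fe3Al2Si3O12: molar mass 497.742 g/mol; 3×55.845 = 167.535 g → 33.66 wt%.
Difference = 22.18 − 33.66 = -11.48 percentage points.

-11.48 percentage points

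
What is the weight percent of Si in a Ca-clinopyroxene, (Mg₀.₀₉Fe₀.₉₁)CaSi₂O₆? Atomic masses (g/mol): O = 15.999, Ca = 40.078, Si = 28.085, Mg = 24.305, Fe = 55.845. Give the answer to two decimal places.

22.90 wt%

M((Mg₀.₀₉Fe₀.₉₁)CaSi₂O₆) = 245.248 g/mol.
Si contributes 2 × 28.085 = 56.170 g per mole.
56.170/245.248 = 0.2290 → 22.90%.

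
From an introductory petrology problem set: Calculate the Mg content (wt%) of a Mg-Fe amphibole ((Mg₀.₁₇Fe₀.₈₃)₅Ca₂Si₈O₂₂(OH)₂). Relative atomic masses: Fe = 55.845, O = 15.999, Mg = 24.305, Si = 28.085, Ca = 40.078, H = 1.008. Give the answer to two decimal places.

Formula mass = 0.85×24.305 + 4.15×55.845 + 2×40.078 + 8×28.085 + 24×15.999 + 2×1.008 = 943.244 g/mol, of which 20.659 g is Mg.
So Mg makes up 20.659/943.244 = 0.0219 of the mass, i.e. 2.19%.

2.19 wt%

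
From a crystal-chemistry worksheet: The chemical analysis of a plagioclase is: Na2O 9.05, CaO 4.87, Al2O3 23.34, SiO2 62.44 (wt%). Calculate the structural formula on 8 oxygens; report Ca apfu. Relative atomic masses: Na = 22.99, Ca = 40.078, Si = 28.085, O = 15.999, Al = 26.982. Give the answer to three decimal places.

Na2O: 9.05/61.979 = 0.14602 mol → 0.29204 mol Na, 0.14602 mol O.
CaO: 4.87/56.077 = 0.08684 mol → 0.08684 mol Ca, 0.08684 mol O.
Al2O3: 23.34/101.961 = 0.22891 mol → 0.45782 mol Al, 0.68673 mol O.
SiO2: 62.44/60.083 = 1.03923 mol → 1.03923 mol Si, 2.07846 mol O.
Total oxygen = 2.99805 mol. Normalization factor = 8/2.99805 = 2.66840.
Ca per 8 O = 0.08684 × 2.66840 = 0.232.

0.232 Ca apfu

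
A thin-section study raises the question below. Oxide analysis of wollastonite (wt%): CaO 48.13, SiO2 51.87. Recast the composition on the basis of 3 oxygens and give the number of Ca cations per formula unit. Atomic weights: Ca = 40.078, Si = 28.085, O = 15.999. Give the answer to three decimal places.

CaO (M=56.077): mol = 0.85828; Ca = 0.85828, O = 0.85828.
SiO2 (M=60.083): mol = 0.86331; Si = 0.86331, O = 1.72662.
ΣO = 2.58490; factor = 3/ΣO = 1.16059.
Ca apfu = 0.85828 × 1.16059 = 0.996.

0.996 Ca apfu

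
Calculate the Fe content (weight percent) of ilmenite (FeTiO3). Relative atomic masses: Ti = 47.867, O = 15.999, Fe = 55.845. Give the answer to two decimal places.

Molar mass of FeTiO3: 1*55.845 + 1*47.867 + 3*15.999 = 151.709 g/mol.
Mass of Fe per formula unit: 1 × 55.845 = 55.845 g.
Weight fraction Fe = 55.845 / 151.709 = 0.3681.

36.81 weight percent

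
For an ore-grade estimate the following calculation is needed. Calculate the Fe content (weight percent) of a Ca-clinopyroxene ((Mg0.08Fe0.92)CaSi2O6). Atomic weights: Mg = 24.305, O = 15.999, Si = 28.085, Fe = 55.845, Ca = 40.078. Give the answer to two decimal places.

Molar mass of (Mg0.08Fe0.92)CaSi2O6: 0.08*24.305 + 0.92*55.845 + 1*40.078 + 2*28.085 + 6*15.999 = 245.564 g/mol.
Mass of Fe per formula unit: 0.92 × 55.845 = 51.377 g.
Weight fraction Fe = 51.377 / 245.564 = 0.2092.

20.92 weight percent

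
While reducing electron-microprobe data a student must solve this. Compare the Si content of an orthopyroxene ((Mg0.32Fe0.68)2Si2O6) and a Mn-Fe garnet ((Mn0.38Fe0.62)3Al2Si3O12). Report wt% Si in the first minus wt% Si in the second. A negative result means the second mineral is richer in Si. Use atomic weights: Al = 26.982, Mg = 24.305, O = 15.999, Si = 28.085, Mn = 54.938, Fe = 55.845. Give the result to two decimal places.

6.09 percentage points

M((Mg0.32Fe0.68)2Si2O6) = 243.668 g/mol, so wt% Si = 56.170/243.668 × 100 = 23.05%.
M((Mn0.38Fe0.62)3Al2Si3O12) = 496.708 g/mol, so wt% Si = 84.255/496.708 × 100 = 16.96%.
23.05 − 16.96 = 6.09 pp.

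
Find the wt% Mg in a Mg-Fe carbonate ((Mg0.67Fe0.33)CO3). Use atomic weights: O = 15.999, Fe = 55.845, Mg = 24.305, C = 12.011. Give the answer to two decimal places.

Molar mass of (Mg0.67Fe0.33)CO3: 0.67*24.305 + 0.33*55.845 + 1*12.011 + 3*15.999 = 94.721 g/mol.
Mass of Mg per formula unit: 0.67 × 24.305 = 16.284 g.
Weight fraction Mg = 16.284 / 94.721 = 0.1719.

17.19 wt%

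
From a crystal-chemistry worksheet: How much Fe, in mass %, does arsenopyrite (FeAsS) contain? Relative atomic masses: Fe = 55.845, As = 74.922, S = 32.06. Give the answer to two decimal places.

34.30 mass %

Formula mass = 1*55.845 + 1*74.922 + 1*32.06 = 162.827 g/mol, of which 55.845 g is Fe.
So Fe makes up 55.845/162.827 = 0.3430 of the mass, i.e. 34.30%.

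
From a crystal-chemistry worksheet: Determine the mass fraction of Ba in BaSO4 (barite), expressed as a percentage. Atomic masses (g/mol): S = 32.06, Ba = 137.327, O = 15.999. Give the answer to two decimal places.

58.84 wt%

Molar mass of BaSO4: 1·137.327 + 1·32.06 + 4·15.999 = 233.383 g/mol.
Mass of Ba per formula unit: 1 × 137.327 = 137.327 g.
Weight fraction Ba = 137.327 / 233.383 = 0.5884.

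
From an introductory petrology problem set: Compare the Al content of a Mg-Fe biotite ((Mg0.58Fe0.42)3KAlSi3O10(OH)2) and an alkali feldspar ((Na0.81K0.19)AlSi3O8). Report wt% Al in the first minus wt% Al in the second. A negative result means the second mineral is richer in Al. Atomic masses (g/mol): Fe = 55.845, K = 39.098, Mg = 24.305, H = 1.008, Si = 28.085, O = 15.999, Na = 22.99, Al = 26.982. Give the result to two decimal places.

M((Mg0.58Fe0.42)3KAlSi3O10(OH)2) = 456.994 g/mol, so wt% Al = 26.982/456.994 × 100 = 5.90%.
M((Na0.81K0.19)AlSi3O8) = 265.280 g/mol, so wt% Al = 26.982/265.280 × 100 = 10.17%.
5.90 − 10.17 = -4.27 pp.

-4.27 percentage points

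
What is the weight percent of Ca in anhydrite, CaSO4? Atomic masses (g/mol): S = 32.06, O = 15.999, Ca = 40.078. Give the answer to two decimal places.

Formula mass = 1*40.078 + 1*32.06 + 4*15.999 = 136.134 g/mol, of which 40.078 g is Ca.
So Ca makes up 40.078/136.134 = 0.2944 of the mass, i.e. 29.44%.

29.44 weight percent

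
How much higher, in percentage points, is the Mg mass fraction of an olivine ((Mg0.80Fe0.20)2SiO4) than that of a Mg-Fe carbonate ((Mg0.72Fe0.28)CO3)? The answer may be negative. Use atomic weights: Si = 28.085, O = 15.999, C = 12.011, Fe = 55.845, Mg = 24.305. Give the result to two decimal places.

Mg in (Mg0.80Fe0.20)2SiO4: molar mass 153.307 g/mol; 1.60×24.305 = 38.888 g → 25.37 wt%.
Mg in (Mg0.72Fe0.28)CO3: molar mass 93.144 g/mol; 0.72×24.305 = 17.500 g → 18.79 wt%.
Difference = 25.37 − 18.79 = 6.58 percentage points.

6.58 percentage points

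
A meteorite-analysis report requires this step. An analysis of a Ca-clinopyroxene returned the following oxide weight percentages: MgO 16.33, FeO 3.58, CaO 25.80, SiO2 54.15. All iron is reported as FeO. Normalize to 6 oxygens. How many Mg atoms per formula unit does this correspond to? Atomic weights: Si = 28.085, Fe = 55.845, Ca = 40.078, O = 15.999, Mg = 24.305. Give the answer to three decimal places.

0.895 Mg apfu

16.33 wt% MgO ÷ 40.304 g/mol = 0.40517 mol, giving 0.40517 Mg and 0.40517 O.
3.58 wt% FeO ÷ 71.844 g/mol = 0.04983 mol, giving 0.04983 Fe and 0.04983 O.
25.80 wt% CaO ÷ 56.077 g/mol = 0.46008 mol, giving 0.46008 Ca and 0.46008 O.
54.15 wt% SiO2 ÷ 60.083 g/mol = 0.90125 mol, giving 0.90125 Si and 1.80250 O.
Oxygen sums to 2.71758; scaling by 6/2.71758 = 2.20785 puts the formula on 6 O.
Mg: 0.40517 × 2.20785 = 0.895 atoms per formula unit.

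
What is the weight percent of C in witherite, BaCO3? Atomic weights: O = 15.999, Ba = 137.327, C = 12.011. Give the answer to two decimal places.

6.09 weight percent

Formula mass = 1×137.327 + 1×12.011 + 3×15.999 = 197.335 g/mol, of which 12.011 g is C.
So C makes up 12.011/197.335 = 0.0609 of the mass, i.e. 6.09%.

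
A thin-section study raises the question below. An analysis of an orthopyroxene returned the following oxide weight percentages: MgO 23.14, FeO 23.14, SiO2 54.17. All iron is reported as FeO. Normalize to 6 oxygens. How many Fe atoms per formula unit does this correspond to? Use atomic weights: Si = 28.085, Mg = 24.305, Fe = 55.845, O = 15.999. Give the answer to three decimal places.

0.716 Fe apfu

MgO (M=40.304): mol = 0.57414; Mg = 0.57414, O = 0.57414.
FeO (M=71.844): mol = 0.32209; Fe = 0.32209, O = 0.32209.
SiO2 (M=60.083): mol = 0.90159; Si = 0.90159, O = 1.80318.
ΣO = 2.69941; factor = 6/ΣO = 2.22271.
Fe apfu = 0.32209 × 2.22271 = 0.716.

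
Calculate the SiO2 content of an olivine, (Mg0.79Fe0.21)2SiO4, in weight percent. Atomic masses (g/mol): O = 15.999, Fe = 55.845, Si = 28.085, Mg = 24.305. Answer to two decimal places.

M((Mg0.79Fe0.21)2SiO4) = 153.938 g/mol; M(SiO2) = 60.083 g/mol.
Moles SiO2 per formula unit = 1 Si ÷ 1 = 1.0000.
SiO2 fraction = (1.0000 × 60.083) / 153.938 = 60.083/153.938 = 0.3903.

39.03 wt%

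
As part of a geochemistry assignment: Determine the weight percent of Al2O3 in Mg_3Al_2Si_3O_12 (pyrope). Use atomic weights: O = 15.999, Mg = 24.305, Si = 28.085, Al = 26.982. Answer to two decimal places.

M(Mg_3Al_2Si_3O_12) = 403.122 g/mol; M(Al2O3) = 101.961 g/mol.
Moles Al2O3 per formula unit = 2 Al ÷ 2 = 1.0000.
Al2O3 fraction = (1.0000 × 101.961) / 403.122 = 101.961/403.122 = 0.2529.

25.29 wt%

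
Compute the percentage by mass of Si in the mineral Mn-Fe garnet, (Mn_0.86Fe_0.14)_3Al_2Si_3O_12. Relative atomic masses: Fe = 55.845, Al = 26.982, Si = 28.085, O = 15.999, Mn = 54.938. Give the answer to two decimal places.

M((Mn_0.86Fe_0.14)_3Al_2Si_3O_12) = 495.402 g/mol.
Si contributes 3 × 28.085 = 84.255 g per mole.
84.255/495.402 = 0.1701 → 17.01%.

17.01 mass %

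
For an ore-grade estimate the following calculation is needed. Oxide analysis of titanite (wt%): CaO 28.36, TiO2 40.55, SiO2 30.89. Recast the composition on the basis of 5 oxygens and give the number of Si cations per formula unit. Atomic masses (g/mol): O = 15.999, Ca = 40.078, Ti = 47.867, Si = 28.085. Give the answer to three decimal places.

CaO (M=56.077): mol = 0.50573; Ca = 0.50573, O = 0.50573.
TiO2 (M=79.865): mol = 0.50773; Ti = 0.50773, O = 1.01546.
SiO2 (M=60.083): mol = 0.51412; Si = 0.51412, O = 1.02824.
ΣO = 2.54943; factor = 5/ΣO = 1.96122.
Si apfu = 0.51412 × 1.96122 = 1.008.

1.008 Si apfu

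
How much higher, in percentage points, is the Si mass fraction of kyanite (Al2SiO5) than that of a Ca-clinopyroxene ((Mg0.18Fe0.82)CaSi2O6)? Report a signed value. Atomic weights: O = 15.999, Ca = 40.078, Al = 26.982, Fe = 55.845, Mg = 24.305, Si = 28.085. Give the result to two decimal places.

First mineral: 28.085 g Si in 162.044 g formula = 17.33 wt% Si.
Second mineral: 56.170 g Si in 242.410 g formula = 23.17 wt% Si.
17.33% − 23.17% gives a difference of -5.84 percentage points.

-5.84 percentage points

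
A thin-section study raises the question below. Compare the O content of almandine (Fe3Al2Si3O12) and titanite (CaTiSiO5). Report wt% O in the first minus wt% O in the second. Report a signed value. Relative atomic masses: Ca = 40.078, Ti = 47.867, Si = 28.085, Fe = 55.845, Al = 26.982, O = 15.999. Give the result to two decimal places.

First mineral: 191.988 g O in 497.742 g formula = 38.57 wt% O.
Second mineral: 79.995 g O in 196.025 g formula = 40.81 wt% O.
38.57% − 40.81% gives a difference of -2.24 percentage points.

-2.24 percentage points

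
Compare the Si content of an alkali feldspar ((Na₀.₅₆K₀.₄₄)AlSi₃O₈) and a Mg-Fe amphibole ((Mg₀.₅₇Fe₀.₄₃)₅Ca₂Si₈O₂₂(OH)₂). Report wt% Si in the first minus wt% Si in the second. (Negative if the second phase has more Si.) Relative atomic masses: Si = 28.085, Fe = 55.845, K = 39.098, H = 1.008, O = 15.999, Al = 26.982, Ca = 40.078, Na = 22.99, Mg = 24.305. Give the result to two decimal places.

Si in (Na₀.₅₆K₀.₄₄)AlSi₃O₈: molar mass 269.307 g/mol; 3×28.085 = 84.255 g → 31.29 wt%.
Si in (Mg₀.₅₇Fe₀.₄₃)₅Ca₂Si₈O₂₂(OH)₂: molar mass 880.164 g/mol; 8×28.085 = 224.680 g → 25.53 wt%.
Difference = 31.29 − 25.53 = 5.76 percentage points.

5.76 percentage points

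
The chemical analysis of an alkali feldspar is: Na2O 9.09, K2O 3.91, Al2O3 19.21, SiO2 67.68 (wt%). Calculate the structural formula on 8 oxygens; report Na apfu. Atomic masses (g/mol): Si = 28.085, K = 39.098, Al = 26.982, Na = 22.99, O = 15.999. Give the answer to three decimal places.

0.781 Na apfu

Na2O: 9.09/61.979 = 0.14666 mol → 0.29332 mol Na, 0.14666 mol O.
K2O: 3.91/94.195 = 0.04151 mol → 0.08302 mol K, 0.04151 mol O.
Al2O3: 19.21/101.961 = 0.18841 mol → 0.37682 mol Al, 0.56523 mol O.
SiO2: 67.68/60.083 = 1.12644 mol → 1.12644 mol Si, 2.25288 mol O.
Total oxygen = 3.00628 mol. Normalization factor = 8/3.00628 = 2.66110.
Na per 8 O = 0.29332 × 2.66110 = 0.781.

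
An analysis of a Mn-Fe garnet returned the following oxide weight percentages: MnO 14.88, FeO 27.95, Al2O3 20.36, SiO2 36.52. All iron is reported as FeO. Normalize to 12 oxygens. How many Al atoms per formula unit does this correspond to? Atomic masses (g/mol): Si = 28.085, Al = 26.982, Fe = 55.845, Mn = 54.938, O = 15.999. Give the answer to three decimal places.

1.986 Al apfu

14.88 wt% MnO ÷ 70.937 g/mol = 0.20976 mol, giving 0.20976 Mn and 0.20976 O.
27.95 wt% FeO ÷ 71.844 g/mol = 0.38904 mol, giving 0.38904 Fe and 0.38904 O.
20.36 wt% Al2O3 ÷ 101.961 g/mol = 0.19968 mol, giving 0.39936 Al and 0.59904 O.
36.52 wt% SiO2 ÷ 60.083 g/mol = 0.60783 mol, giving 0.60783 Si and 1.21566 O.
Oxygen sums to 2.41350; scaling by 12/2.41350 = 4.97203 puts the formula on 12 O.
Al: 0.39936 × 4.97203 = 1.986 atoms per formula unit.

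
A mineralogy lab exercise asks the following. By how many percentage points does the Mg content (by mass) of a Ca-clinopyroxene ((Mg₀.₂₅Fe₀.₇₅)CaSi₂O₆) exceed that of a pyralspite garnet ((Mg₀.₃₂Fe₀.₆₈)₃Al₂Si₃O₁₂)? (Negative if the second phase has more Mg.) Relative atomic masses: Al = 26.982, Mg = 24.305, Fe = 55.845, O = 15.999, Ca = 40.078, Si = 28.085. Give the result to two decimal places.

First mineral: 6.076 g Mg in 240.202 g formula = 2.53 wt% Mg.
Second mineral: 23.333 g Mg in 467.464 g formula = 4.99 wt% Mg.
2.53% − 4.99% gives a difference of -2.46 percentage points.

-2.46 percentage points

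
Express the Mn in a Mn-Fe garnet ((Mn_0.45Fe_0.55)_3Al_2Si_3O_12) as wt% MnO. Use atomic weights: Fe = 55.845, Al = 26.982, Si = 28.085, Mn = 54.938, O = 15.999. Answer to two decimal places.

M((Mn_0.45Fe_0.55)_3Al_2Si_3O_12) = 496.518 g/mol; M(MnO) = 70.937 g/mol.
Moles MnO per formula unit = 1.35 Mn ÷ 1 = 1.3500.
MnO fraction = (1.3500 × 70.937) / 496.518 = 95.765/496.518 = 0.1929.

19.29 wt%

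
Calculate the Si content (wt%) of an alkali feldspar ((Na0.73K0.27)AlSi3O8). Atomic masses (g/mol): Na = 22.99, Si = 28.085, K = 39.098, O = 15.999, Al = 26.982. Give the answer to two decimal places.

31.61 wt%

Molar mass of (Na0.73K0.27)AlSi3O8: 0.73×22.99 + 0.27×39.098 + 1×26.982 + 3×28.085 + 8×15.999 = 266.568 g/mol.
Mass of Si per formula unit: 3 × 28.085 = 84.255 g.
Weight fraction Si = 84.255 / 266.568 = 0.3161.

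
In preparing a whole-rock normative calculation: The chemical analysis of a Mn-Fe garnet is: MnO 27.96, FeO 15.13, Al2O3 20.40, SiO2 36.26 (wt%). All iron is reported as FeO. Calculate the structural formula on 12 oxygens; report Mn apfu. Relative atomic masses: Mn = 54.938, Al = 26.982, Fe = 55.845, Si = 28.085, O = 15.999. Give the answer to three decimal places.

1.961 Mn apfu

MnO (M=70.937): mol = 0.39415; Mn = 0.39415, O = 0.39415.
FeO (M=71.844): mol = 0.21060; Fe = 0.21060, O = 0.21060.
Al2O3 (M=101.961): mol = 0.20008; Al = 0.40016, O = 0.60024.
SiO2 (M=60.083): mol = 0.60350; Si = 0.60350, O = 1.20700.
ΣO = 2.41199; factor = 12/ΣO = 4.97515.
Mn apfu = 0.39415 × 4.97515 = 1.961.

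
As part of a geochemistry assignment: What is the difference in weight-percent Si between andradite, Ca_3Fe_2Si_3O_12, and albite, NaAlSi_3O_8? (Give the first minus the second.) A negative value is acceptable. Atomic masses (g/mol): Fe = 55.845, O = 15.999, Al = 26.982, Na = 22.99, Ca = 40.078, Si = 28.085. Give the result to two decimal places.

Si in Ca_3Fe_2Si_3O_12: molar mass 508.167 g/mol; 3×28.085 = 84.255 g → 16.58 wt%.
Si in NaAlSi_3O_8: molar mass 262.219 g/mol; 3×28.085 = 84.255 g → 32.13 wt%.
Difference = 16.58 − 32.13 = -15.55 percentage points.

-15.55 percentage points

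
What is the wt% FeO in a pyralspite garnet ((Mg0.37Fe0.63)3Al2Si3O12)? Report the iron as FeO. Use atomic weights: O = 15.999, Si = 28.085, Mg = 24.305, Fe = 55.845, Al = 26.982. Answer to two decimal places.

29.34 wt%

Formula mass = 462.733 g/mol.
1.89 Fe → 1.8900 mol FeO per formula unit; M(FeO) = 71.844, so FeO mass = 135.785 g.
135.785/462.733 × 100 = 29.34 wt%.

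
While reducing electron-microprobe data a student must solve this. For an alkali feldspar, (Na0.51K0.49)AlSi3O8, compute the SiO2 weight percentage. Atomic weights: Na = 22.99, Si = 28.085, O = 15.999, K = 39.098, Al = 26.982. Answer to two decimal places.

66.73 wt%

Formula mass = 270.112 g/mol.
3 Si → 3.0000 mol SiO2 per formula unit; M(SiO2) = 60.083, so SiO2 mass = 180.249 g.
180.249/270.112 × 100 = 66.73 wt%.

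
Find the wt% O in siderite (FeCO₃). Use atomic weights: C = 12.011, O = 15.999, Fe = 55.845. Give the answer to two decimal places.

Molar mass of FeCO₃: 1·55.845 + 1·12.011 + 3·15.999 = 115.853 g/mol.
Mass of O per formula unit: 3 × 15.999 = 47.997 g.
Weight fraction O = 47.997 / 115.853 = 0.4143.

41.43 mass %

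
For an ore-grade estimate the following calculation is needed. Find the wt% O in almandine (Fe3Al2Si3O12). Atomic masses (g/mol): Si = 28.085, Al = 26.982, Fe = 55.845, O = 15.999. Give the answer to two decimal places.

Formula mass = 3·55.845 + 2·26.982 + 3·28.085 + 12·15.999 = 497.742 g/mol, of which 191.988 g is O.
So O makes up 191.988/497.742 = 0.3857 of the mass, i.e. 38.57%.

38.57 mass %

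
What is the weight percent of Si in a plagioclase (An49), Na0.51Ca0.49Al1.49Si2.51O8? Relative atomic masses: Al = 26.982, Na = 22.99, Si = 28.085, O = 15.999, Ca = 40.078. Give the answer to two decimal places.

26.10 mass %

Formula mass = 0.51·22.99 + 0.49·40.078 + 1.49·26.982 + 2.51·28.085 + 8·15.999 = 270.052 g/mol, of which 70.493 g is Si.
So Si makes up 70.493/270.052 = 0.2610 of the mass, i.e. 26.10%.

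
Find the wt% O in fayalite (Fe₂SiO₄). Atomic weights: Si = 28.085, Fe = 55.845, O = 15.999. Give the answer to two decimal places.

31.41 wt%

M(Fe₂SiO₄) = 203.771 g/mol.
O contributes 4 × 15.999 = 63.996 g per mole.
63.996/203.771 = 0.3141 → 31.41%.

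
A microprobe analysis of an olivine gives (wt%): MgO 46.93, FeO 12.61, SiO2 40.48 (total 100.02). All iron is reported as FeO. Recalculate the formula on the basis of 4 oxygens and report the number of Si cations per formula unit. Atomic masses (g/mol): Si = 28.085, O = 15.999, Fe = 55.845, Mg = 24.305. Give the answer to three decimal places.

1.003 Si apfu

46.93 wt% MgO ÷ 40.304 g/mol = 1.16440 mol, giving 1.16440 Mg and 1.16440 O.
12.61 wt% FeO ÷ 71.844 g/mol = 0.17552 mol, giving 0.17552 Fe and 0.17552 O.
40.48 wt% SiO2 ÷ 60.083 g/mol = 0.67373 mol, giving 0.67373 Si and 1.34746 O.
Oxygen sums to 2.68738; scaling by 4/2.68738 = 1.48844 puts the formula on 4 O.
Si: 0.67373 × 1.48844 = 1.003 atoms per formula unit.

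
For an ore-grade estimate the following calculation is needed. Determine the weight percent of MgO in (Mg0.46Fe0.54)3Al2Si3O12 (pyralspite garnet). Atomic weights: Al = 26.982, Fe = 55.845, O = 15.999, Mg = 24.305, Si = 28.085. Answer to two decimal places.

Molar mass of (Mg0.46Fe0.54)3Al2Si3O12 = 1.38·24.305 + 1.62·55.845 + 2·26.982 + 3·28.085 + 12·15.999 = 454.217 g/mol.
Each formula unit contains 1.38 Mg, equivalent to 1.38/1 = 1.3800 mol MgO.
M(MgO) = 1×24.305 + 1×15.999 = 40.304 g/mol.
Mass of MgO per formula unit = 1.3800 × 40.304 = 55.620 g.
MgO wt% = 55.620 / 454.217 × 100 = 12.25%.

12.25 wt%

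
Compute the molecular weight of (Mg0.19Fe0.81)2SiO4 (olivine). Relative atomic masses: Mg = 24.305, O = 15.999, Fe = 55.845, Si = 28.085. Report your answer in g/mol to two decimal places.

The formula mass is the sum 0.38×24.305 + 1.62×55.845 + 1×28.085 + 4×15.999.

191.79 g/mol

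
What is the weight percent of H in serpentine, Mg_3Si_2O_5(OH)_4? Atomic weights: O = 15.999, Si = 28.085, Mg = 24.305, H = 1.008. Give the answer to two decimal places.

M(Mg_3Si_2O_5(OH)_4) = 277.108 g/mol.
H contributes 4 × 1.008 = 4.032 g per mole.
4.032/277.108 = 0.0146 → 1.46%.

1.46 mass %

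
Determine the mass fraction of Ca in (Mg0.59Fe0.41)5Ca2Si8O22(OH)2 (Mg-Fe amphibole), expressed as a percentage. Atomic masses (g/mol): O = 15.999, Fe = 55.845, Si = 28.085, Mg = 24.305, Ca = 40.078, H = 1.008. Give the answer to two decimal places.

9.14 mass %

Molar mass of (Mg0.59Fe0.41)5Ca2Si8O22(OH)2: 2.95·24.305 + 2.05·55.845 + 2·40.078 + 8·28.085 + 24·15.999 + 2·1.008 = 877.010 g/mol.
Mass of Ca per formula unit: 2 × 40.078 = 80.156 g.
Weight fraction Ca = 80.156 / 877.010 = 0.0914.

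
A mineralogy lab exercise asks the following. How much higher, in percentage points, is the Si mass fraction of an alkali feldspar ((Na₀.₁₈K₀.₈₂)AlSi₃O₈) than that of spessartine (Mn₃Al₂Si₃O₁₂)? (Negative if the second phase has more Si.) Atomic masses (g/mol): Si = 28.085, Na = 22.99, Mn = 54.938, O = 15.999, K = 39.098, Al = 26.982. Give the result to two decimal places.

13.57 percentage points

First mineral: 84.255 g Si in 275.428 g formula = 30.59 wt% Si.
Second mineral: 84.255 g Si in 495.021 g formula = 17.02 wt% Si.
30.59% − 17.02% gives a difference of 13.57 percentage points.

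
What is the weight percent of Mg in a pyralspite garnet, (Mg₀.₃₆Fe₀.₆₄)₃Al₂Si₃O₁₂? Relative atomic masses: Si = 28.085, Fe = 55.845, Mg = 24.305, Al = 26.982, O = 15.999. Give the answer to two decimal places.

5.66 weight percent

Molar mass of (Mg₀.₃₆Fe₀.₆₄)₃Al₂Si₃O₁₂: 1.08×24.305 + 1.92×55.845 + 2×26.982 + 3×28.085 + 12×15.999 = 463.679 g/mol.
Mass of Mg per formula unit: 1.08 × 24.305 = 26.249 g.
Weight fraction Mg = 26.249 / 463.679 = 0.0566.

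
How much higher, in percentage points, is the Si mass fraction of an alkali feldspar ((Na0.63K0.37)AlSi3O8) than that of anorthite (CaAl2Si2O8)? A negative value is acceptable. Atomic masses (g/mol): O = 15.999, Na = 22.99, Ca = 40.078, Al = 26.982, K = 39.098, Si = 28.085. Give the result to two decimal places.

11.23 percentage points

M((Na0.63K0.37)AlSi3O8) = 268.179 g/mol, so wt% Si = 84.255/268.179 × 100 = 31.42%.
M(CaAl2Si2O8) = 278.204 g/mol, so wt% Si = 56.170/278.204 × 100 = 20.19%.
31.42 − 20.19 = 11.23 pp.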